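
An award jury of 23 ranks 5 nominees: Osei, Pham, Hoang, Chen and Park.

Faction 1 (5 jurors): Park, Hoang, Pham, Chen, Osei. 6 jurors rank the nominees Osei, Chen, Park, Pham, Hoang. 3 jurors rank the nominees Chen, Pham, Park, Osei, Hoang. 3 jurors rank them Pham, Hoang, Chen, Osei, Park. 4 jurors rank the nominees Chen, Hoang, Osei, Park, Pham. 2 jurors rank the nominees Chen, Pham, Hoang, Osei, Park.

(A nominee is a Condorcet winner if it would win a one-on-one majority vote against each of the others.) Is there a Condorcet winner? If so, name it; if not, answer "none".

Check each pair by majority over 23 ballots:
Osei vs Pham: 10 to 13, Pham.
Osei vs Hoang: 9 to 14, Hoang.
Osei vs Chen: 6 to 17, Chen.
Osei vs Park: 15 to 8, Osei.
Pham vs Hoang: Pham is ranked higher on 6+3+3+2 = 14 ballots, Hoang on 9. Pham wins 14–9.
Pham vs Chen: 8 to 15, Chen.
Pham vs Park: 8 to 15, Park.
Hoang vs Chen: Hoang is ranked higher on 5+3 = 8 ballots, Chen on 15. Chen wins 15–8.
Hoang vs Park: Hoang preferred on 3+4+2 = 9 ballots; Park wins 14–9.
Chen vs Park: Chen is ranked higher on 6+3+3+4+2 = 18 ballots, Park on 5. Chen wins 18–5.
Chen defeats every rival head-to-head and is the Condorcet winner.

Chen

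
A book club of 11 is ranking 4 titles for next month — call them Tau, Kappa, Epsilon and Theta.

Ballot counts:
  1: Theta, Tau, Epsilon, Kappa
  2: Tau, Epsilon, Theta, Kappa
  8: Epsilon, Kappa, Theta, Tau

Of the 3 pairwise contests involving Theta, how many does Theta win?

Theta against each rival (11 members):
Theta vs Tau: Theta, 9–2.
Theta vs Kappa: Kappa wins 8–3.
Theta vs Epsilon: Theta preferred on 1 ballot; Epsilon wins 10–1.
Theta beats Tau; loses to Kappa, Epsilon — 1 pairwise win.

1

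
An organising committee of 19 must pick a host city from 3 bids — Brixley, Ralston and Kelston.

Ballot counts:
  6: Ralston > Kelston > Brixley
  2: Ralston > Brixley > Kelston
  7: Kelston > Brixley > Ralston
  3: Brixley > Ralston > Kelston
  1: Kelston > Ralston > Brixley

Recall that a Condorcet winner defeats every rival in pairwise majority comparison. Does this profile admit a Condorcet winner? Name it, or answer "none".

none

Pairwise majorities:
Brixley–Ralston: Brixley 10–9.
Brixley vs Kelston: Kelston wins 14–5.
Ralston–Kelston: Ralston 11–8.
Each city drops at least one matchup (Brixley loses to Kelston; Ralston loses to Brixley; Kelston loses to Ralston); the cycle Brixley → Ralston → Kelston → Brixley rules out a Condorcet winner.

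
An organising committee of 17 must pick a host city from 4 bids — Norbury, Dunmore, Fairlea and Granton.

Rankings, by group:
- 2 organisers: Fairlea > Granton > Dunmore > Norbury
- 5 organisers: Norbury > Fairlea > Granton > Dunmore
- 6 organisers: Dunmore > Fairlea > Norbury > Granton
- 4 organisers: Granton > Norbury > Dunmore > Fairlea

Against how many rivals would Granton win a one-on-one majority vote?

Granton against each rival (17 organisers):
Granton–Norbury: Norbury 11–6.
Granton vs Dunmore: Granton wins 11–6.
Granton vs Fairlea: Granton is ranked higher on 4 ballots, Fairlea on 13. Fairlea wins 13–4.
Granton beats Dunmore; loses to Norbury, Fairlea — 1 pairwise win.

1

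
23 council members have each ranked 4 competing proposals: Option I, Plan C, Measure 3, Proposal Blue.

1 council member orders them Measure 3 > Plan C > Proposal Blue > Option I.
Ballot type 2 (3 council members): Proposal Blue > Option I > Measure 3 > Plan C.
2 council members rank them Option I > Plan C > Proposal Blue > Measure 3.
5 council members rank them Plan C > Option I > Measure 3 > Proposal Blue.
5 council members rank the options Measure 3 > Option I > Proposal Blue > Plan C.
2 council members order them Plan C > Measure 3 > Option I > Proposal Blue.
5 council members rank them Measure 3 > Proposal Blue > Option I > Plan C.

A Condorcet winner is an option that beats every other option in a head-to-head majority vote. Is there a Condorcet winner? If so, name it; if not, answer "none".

Measure 3

Pairwise majorities:
Option I vs Plan C: Option I preferred on 3+2+5+5 = 15 ballots; Option I wins 15–8.
Option I vs Measure 3: 10 to 13, Measure 3.
Option I vs Proposal Blue: 14 to 9, Option I.
Plan C vs Measure 3: Plan C is ranked higher on 2+5+2 = 9 ballots, Measure 3 on 14. Measure 3 wins 14–9.
Plan C vs Proposal Blue: 10 to 13, Proposal Blue.
Measure 3 vs Proposal Blue: 18 to 5, Measure 3.
Measure 3 wins every pairwise contest, so Measure 3 is the Condorcet winner.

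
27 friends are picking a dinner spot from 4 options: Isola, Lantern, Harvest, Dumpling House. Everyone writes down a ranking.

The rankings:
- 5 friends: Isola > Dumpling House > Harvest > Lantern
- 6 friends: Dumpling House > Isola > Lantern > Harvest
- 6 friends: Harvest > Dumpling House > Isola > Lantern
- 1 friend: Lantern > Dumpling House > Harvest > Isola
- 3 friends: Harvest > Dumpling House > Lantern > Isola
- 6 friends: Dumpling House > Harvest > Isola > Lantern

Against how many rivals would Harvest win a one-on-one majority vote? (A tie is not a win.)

Harvest against each rival (27 friends):
Harvest vs Isola: Harvest preferred on 6+1+3+6 = 16 ballots; Harvest wins 16–11.
Harvest vs Lantern: 20 to 7, Harvest.
Harvest vs Dumpling House: 9 to 18, Dumpling House.
Harvest beats Isola, Lantern; loses to Dumpling House — 2 pairwise wins.

2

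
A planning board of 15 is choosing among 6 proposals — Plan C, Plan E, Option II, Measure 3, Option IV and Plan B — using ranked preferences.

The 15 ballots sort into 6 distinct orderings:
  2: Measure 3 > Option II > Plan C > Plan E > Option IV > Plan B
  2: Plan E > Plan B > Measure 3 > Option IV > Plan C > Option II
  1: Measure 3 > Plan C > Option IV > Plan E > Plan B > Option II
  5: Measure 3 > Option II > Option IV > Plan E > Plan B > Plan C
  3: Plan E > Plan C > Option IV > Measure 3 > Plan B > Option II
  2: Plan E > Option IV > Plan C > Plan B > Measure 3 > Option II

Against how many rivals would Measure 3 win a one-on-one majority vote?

Measure 3 against each rival (15 council members):
Measure 3 vs Plan C: Measure 3 is ranked higher on 2+2+1+5 = 10 ballots, Plan C on 5. Measure 3 wins 10–5.
Measure 3 vs Plan E: 8 to 7, Measure 3.
Measure 3 vs Option II: Measure 3 is ranked higher on 2+2+1+5+3+2 = 15 ballots, Option II on 0. Measure 3 wins 15–0.
Measure 3–Option IV: Measure 3 10–5.
Measure 3 vs Plan B: Measure 3 wins 11–4.
Measure 3 beats Plan C, Plan E, Option II, Option IV, Plan B — 5 pairwise wins.

5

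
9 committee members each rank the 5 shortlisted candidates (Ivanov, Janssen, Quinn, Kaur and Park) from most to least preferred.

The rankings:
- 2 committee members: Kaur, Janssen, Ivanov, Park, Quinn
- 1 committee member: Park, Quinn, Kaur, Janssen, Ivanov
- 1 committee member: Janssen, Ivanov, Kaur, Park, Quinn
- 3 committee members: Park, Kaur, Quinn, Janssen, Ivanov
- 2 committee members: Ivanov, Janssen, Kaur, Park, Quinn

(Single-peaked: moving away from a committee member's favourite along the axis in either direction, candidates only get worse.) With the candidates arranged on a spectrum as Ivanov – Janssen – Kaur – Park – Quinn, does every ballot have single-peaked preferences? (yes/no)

Axis positions: Ivanov=1, Janssen=2, Kaur=3, Park=4, Quinn=5.
Group 1 (peak Kaur at position 3): ranking walks positions 3-2-1-4-5, expanding outward from the peak — single-peaked.
Group 2 (peak Park at position 4): ranking walks positions 4-5-3-2-1, expanding outward from the peak — single-peaked.
Group 3 (peak Janssen at position 2): ranking walks positions 2-1-3-4-5, expanding outward from the peak — single-peaked.
Group 4 (peak Park at position 4): ranking walks positions 4-3-5-2-1, expanding outward from the peak — single-peaked.
Group 5 (peak Ivanov at position 1): ranking walks positions 1-2-3-4-5, expanding outward from the peak — single-peaked.
Every ranking is single-peaked on this axis.

yes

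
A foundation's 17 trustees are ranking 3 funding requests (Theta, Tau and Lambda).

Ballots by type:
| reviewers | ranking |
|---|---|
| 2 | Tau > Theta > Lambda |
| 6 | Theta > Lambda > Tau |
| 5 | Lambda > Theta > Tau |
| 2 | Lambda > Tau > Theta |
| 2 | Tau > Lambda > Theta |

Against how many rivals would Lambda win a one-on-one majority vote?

Lambda against each rival (17 reviewers):
Lambda vs Theta: Lambda wins 9–8.
Lambda–Tau: Lambda 13–4.
Lambda beats Theta, Tau — 2 pairwise wins.

2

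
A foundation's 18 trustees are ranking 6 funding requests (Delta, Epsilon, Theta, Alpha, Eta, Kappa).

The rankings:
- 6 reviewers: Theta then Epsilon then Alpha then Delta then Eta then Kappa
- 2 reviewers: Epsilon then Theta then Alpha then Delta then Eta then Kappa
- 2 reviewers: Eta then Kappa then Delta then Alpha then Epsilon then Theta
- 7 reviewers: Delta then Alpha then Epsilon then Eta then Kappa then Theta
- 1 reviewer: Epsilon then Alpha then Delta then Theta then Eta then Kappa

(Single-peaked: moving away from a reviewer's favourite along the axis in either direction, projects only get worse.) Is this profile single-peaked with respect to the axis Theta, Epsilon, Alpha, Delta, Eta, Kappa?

yes

Axis positions: Theta=1, Epsilon=2, Alpha=3, Delta=4, Eta=5, Kappa=6.
Group 1 (peak Theta at position 1): ranking walks positions 1-2-3-4-5-6, expanding outward from the peak — single-peaked.
Group 2 (peak Epsilon at position 2): ranking walks positions 2-1-3-4-5-6, expanding outward from the peak — single-peaked.
Group 3 (peak Eta at position 5): ranking walks positions 5-6-4-3-2-1, expanding outward from the peak — single-peaked.
Group 4 (peak Delta at position 4): ranking walks positions 4-3-2-5-6-1, expanding outward from the peak — single-peaked.
Group 5 (peak Epsilon at position 2): ranking walks positions 2-3-4-1-5-6, expanding outward from the peak — single-peaked.
Every ranking is single-peaked on this axis.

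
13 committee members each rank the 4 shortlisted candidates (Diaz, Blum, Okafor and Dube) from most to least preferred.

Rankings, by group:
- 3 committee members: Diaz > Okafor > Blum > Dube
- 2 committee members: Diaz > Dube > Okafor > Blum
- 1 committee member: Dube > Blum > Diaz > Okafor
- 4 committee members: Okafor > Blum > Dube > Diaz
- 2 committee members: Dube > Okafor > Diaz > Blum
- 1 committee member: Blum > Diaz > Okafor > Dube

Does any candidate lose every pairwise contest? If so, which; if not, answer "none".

none

Pairwise majorities:
Diaz vs Blum: 3+2+2 = 7 for Diaz, 6 for Blum — Diaz by 7–6.
Diaz vs Okafor: Diaz is ranked higher on 3+2+1+1 = 7 ballots, Okafor on 6. Diaz wins 7–6.
Diaz vs Dube: Dube, 7–6.
Blum–Okafor: Okafor 11–2.
Blum vs Dube: Blum is ranked higher on 3+4+1 = 8 ballots, Dube on 5. Blum wins 8–5.
Okafor vs Dube: Okafor, 8–5.
Each candidate has at least one pairwise win (Diaz beats Blum; Blum beats Dube; Okafor beats Blum; Dube beats Diaz) — no Condorcet loser.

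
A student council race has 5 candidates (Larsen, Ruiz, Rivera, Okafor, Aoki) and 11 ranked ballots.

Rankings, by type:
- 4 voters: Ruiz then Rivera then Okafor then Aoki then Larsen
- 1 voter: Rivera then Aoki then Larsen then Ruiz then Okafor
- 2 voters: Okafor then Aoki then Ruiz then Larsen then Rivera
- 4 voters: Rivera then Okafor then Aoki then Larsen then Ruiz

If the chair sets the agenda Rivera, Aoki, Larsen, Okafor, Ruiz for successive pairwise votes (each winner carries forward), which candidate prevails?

Ruiz

Round 1: Rivera vs Aoki — 9–2, Rivera advances.
Round 2: Rivera vs Larsen — 9–2, Rivera advances.
Round 3: Rivera vs Okafor — 9–2, Rivera advances.
Round 4: Rivera vs Ruiz — 5–6, Ruiz advances.
The agenda winner is Ruiz.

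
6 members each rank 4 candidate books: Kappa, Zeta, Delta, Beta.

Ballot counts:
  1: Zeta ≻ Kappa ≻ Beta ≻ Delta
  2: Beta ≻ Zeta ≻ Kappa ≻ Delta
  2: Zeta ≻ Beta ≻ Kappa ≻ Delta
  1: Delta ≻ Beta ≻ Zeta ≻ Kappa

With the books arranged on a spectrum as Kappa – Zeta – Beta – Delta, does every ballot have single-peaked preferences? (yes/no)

yes

Axis positions: Kappa=1, Zeta=2, Beta=3, Delta=4.
Faction 1 (peak Zeta at position 2): ranking walks positions 2-1-3-4, expanding outward from the peak — single-peaked.
Faction 2 (peak Beta at position 3): ranking walks positions 3-2-1-4, expanding outward from the peak — single-peaked.
Faction 3 (peak Zeta at position 2): ranking walks positions 2-3-1-4, expanding outward from the peak — single-peaked.
Faction 4 (peak Delta at position 4): ranking walks positions 4-3-2-1, expanding outward from the peak — single-peaked.
Every ranking is single-peaked on this axis.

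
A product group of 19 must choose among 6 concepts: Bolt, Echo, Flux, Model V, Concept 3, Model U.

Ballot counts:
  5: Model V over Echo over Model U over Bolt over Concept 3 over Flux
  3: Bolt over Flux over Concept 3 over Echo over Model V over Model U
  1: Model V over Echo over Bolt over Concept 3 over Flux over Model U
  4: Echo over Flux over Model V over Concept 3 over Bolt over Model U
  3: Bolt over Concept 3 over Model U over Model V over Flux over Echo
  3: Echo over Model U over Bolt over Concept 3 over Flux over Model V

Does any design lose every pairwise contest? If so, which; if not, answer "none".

Pairwise majorities:
Bolt vs Echo: 6 to 13, Echo.
Bolt vs Flux: Bolt wins 15–4.
Bolt vs Model V: 9 to 10, Model V.
Bolt vs Concept 3: 5+3+1+3+3 = 15 for Bolt, 4 for Concept 3 — Bolt by 15–4.
Bolt vs Model U: 3+1+4+3 = 11 for Bolt, 8 for Model U — Bolt by 11–8.
Echo vs Flux: 5+1+4+3 = 13 for Echo, 6 for Flux — Echo by 13–6.
Echo vs Model V: Echo, 10–9.
Echo vs Concept 3: 5+1+4+3 = 13 for Echo, 6 for Concept 3 — Echo by 13–6.
Echo vs Model U: Echo, 16–3.
Flux vs Model V: Flux, 10–9.
Flux vs Concept 3: Flux is ranked higher on 3+4 = 7 ballots, Concept 3 on 12. Concept 3 wins 12–7.
Flux vs Model U: Model U wins 11–8.
Model V vs Concept 3: Model V wins 10–9.
Model V vs Model U: Model V preferred on 5+3+1+4 = 13 ballots; Model V wins 13–6.
Concept 3 vs Model U: Concept 3 wins 11–8.
No design is winless: Bolt beats Flux; Echo beats Bolt; Flux beats Model V; Model V beats Bolt; Concept 3 beats Flux; Model U beats Flux. There is no Condorcet loser.

none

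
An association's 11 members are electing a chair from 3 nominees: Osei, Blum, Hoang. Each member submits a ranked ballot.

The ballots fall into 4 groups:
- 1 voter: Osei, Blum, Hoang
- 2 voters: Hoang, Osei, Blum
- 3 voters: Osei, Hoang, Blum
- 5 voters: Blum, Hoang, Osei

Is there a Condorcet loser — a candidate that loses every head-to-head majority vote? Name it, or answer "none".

Pairwise majorities:
Osei vs Blum: Osei, 6–5.
Osei vs Hoang: Hoang, 7–4.
Blum vs Hoang: Blum wins 6–5.
Each candidate has at least one pairwise win (Osei beats Blum; Blum beats Hoang; Hoang beats Osei) — no Condorcet loser.

none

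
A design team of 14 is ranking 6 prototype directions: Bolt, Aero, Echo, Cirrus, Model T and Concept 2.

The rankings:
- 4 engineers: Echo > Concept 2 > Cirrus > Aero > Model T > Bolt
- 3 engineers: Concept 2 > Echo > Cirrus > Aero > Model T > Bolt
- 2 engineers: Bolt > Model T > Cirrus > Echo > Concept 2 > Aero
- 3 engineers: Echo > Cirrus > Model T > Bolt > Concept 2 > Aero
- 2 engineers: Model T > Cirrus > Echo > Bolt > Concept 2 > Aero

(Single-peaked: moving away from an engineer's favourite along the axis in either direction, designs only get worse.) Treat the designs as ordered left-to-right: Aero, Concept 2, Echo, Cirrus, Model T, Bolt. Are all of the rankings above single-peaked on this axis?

yes

Axis positions: Aero=1, Concept 2=2, Echo=3, Cirrus=4, Model T=5, Bolt=6.
Group 1 (peak Echo at position 3): ranking walks positions 3-2-4-1-5-6, expanding outward from the peak — single-peaked.
Group 2 (peak Concept 2 at position 2): ranking walks positions 2-3-4-1-5-6, expanding outward from the peak — single-peaked.
Group 3 (peak Bolt at position 6): ranking walks positions 6-5-4-3-2-1, expanding outward from the peak — single-peaked.
Group 4 (peak Echo at position 3): ranking walks positions 3-4-5-6-2-1, expanding outward from the peak — single-peaked.
Group 5 (peak Model T at position 5): ranking walks positions 5-4-3-6-2-1, expanding outward from the peak — single-peaked.
Every ranking is single-peaked on this axis.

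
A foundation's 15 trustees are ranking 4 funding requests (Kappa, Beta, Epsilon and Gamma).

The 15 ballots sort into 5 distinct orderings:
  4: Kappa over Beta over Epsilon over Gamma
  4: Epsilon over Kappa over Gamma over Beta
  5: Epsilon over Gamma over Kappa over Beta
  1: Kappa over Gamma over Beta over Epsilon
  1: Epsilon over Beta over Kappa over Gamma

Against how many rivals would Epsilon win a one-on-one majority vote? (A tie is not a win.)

3

Epsilon against each rival (15 reviewers):
Epsilon–Kappa: Epsilon 10–5.
Epsilon vs Beta: Epsilon, 10–5.
Epsilon vs Gamma: Epsilon preferred on 4+4+5+1 = 14 ballots; Epsilon wins 14–1.
Epsilon beats Kappa, Beta, Gamma — 3 pairwise wins.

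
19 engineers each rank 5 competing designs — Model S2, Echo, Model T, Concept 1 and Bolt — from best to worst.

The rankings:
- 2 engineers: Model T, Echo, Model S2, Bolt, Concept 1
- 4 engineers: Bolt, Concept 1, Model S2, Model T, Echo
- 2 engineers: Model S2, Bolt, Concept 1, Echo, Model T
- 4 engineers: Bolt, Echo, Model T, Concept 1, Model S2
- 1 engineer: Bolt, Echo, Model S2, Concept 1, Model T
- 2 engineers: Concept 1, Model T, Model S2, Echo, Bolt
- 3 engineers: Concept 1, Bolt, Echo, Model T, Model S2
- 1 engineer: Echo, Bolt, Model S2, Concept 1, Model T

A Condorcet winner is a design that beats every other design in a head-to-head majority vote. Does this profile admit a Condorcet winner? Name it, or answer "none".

Bolt

Pairwise majorities:
Model S2 vs Echo: Echo wins 11–8.
Model S2 vs Model T: Model T, 11–8.
Model S2 vs Concept 1: Concept 1, 13–6.
Model S2 vs Bolt: Bolt, 13–6.
Echo–Model T: Echo 11–8.
Echo vs Concept 1: Concept 1, 11–8.
Echo–Bolt: Bolt 14–5.
Model T vs Concept 1: Concept 1, 13–6.
Model T–Bolt: Bolt 15–4.
Concept 1 vs Bolt: Bolt wins 14–5.
Bolt defeats every rival head-to-head and is the Condorcet winner.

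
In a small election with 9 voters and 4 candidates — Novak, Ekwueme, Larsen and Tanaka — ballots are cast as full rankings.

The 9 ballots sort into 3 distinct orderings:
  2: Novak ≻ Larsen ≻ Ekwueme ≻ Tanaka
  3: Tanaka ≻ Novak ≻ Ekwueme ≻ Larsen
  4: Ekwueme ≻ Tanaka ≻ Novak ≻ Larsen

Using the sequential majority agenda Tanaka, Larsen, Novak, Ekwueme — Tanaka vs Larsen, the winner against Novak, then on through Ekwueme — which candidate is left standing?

Round 1: Tanaka vs Larsen — 7–2, Tanaka advances.
Round 2: Tanaka vs Novak — 7–2, Tanaka advances.
Round 3: Tanaka vs Ekwueme — 3–6, Ekwueme advances.
The agenda winner is Ekwueme.

Ekwueme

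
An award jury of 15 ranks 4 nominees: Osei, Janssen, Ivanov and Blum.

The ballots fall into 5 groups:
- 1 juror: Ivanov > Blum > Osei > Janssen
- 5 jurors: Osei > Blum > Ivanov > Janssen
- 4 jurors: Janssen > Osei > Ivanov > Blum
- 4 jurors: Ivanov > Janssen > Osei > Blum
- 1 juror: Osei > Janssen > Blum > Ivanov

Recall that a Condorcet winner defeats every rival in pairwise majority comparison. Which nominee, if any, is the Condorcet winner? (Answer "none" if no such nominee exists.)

Check each pair by majority over 15 ballots:
Osei vs Janssen: Janssen, 8–7.
Osei vs Ivanov: Osei wins 10–5.
Osei vs Blum: Osei is ranked higher on 5+4+4+1 = 14 ballots, Blum on 1. Osei wins 14–1.
Janssen vs Ivanov: Ivanov wins 10–5.
Janssen vs Blum: Janssen, 9–6.
Ivanov–Blum: Ivanov 9–6.
No nominee is unbeaten: Osei loses to Janssen; Janssen loses to Ivanov; Ivanov loses to Osei; Blum loses to Osei. In particular Osei > Ivanov > Janssen > Osei is a majority cycle — no Condorcet winner exists.

none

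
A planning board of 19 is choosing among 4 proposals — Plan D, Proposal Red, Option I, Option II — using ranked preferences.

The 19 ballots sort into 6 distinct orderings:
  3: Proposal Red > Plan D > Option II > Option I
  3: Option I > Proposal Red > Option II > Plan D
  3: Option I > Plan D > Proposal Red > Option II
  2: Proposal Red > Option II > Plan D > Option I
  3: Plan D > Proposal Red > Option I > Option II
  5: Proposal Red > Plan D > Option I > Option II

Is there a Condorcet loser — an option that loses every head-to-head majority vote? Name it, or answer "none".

Head-to-head results (19 council members):
Plan D–Proposal Red: Proposal Red 13–6.
Plan D vs Option I: 13 to 6, Plan D.
Plan D vs Option II: Plan D wins 14–5.
Proposal Red–Option I: Proposal Red 13–6.
Proposal Red vs Option II: Proposal Red wins 19–0.
Option I vs Option II: Option I is ranked higher on 3+3+3+5 = 14 ballots, Option II on 5. Option I wins 14–5.
Option II is beaten in every head-to-head and is the Condorcet loser.

Option II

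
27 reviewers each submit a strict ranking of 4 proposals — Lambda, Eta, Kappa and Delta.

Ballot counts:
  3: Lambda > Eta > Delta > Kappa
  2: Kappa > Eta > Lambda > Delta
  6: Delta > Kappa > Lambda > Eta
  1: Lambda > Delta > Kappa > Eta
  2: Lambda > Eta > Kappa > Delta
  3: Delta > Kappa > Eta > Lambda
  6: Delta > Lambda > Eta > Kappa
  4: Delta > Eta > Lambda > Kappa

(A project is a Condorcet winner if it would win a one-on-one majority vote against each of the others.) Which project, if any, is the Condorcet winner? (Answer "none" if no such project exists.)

Delta

Check each pair by majority over 27 ballots:
Lambda vs Eta: Lambda, 18–9.
Lambda vs Kappa: Lambda is ranked higher on 3+1+2+6+4 = 16 ballots, Kappa on 11. Lambda wins 16–11.
Lambda vs Delta: Lambda is ranked higher on 3+2+1+2 = 8 ballots, Delta on 19. Delta wins 19–8.
Eta–Kappa: Eta 15–12.
Eta vs Delta: Eta is ranked higher on 3+2+2 = 7 ballots, Delta on 20. Delta wins 20–7.
Kappa vs Delta: Kappa preferred on 2+2 = 4 ballots; Delta wins 23–4.
Delta beats each of Lambda, Eta, Kappa — Delta is the Condorcet winner.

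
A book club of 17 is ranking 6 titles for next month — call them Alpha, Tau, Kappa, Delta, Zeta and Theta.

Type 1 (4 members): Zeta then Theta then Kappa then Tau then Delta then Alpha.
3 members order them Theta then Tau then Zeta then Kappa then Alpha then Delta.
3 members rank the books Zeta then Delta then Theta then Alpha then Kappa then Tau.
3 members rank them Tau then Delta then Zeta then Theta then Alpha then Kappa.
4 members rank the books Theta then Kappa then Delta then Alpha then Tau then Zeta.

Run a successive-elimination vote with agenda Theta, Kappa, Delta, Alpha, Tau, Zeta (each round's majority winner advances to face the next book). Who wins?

Zeta

Round 1: Theta vs Kappa — 17–0, Theta advances.
Round 2: Theta vs Delta — 11–6, Theta advances.
Round 3: Theta vs Alpha — 17–0, Theta advances.
Round 4: Theta vs Tau — 14–3, Theta advances.
Round 5: Theta vs Zeta — 7–10, Zeta advances.
The agenda winner is Zeta.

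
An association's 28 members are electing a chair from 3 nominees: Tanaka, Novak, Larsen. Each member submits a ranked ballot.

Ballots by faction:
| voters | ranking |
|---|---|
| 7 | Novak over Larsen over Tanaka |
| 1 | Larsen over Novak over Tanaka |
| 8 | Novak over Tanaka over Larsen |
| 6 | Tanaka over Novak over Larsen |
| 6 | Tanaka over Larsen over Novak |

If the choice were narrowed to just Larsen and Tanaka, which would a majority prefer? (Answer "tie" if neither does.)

Tanaka

Ballots ranking Larsen above Tanaka: 7 + 1 = 8.
Ballots ranking Tanaka above Larsen: 28 − 8 = 20.
Tanaka wins the head-to-head 20–8.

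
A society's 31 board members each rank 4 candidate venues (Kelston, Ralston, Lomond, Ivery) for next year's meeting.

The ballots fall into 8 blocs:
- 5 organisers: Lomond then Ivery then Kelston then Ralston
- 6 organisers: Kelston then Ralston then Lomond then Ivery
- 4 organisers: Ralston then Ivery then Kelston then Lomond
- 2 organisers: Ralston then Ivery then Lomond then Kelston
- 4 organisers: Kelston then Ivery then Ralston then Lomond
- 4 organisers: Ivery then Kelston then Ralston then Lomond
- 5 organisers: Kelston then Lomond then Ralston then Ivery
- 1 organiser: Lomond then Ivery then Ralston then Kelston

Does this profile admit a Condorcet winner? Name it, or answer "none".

Check each pair by majority over 31 ballots:
Kelston vs Ralston: 5+6+4+4+5 = 24 for Kelston, 7 for Ralston — Kelston by 24–7.
Kelston vs Lomond: 23 to 8, Kelston.
Kelston vs Ivery: Kelston preferred on 6+4+5 = 15 ballots; Ivery wins 16–15.
Ralston vs Lomond: Ralston is ranked higher on 6+4+2+4+4 = 20 ballots, Lomond on 11. Ralston wins 20–11.
Ralston vs Ivery: Ralston is ranked higher on 6+4+2+5 = 17 ballots, Ivery on 14. Ralston wins 17–14.
Lomond vs Ivery: Lomond is ranked higher on 5+6+5+1 = 17 ballots, Ivery on 14. Lomond wins 17–14.
No city is unbeaten: Kelston loses to Ivery; Ralston loses to Kelston; Lomond loses to Kelston; Ivery loses to Ralston. In particular Kelston → Ralston → Ivery → Kelston is a majority cycle — no Condorcet winner exists.

none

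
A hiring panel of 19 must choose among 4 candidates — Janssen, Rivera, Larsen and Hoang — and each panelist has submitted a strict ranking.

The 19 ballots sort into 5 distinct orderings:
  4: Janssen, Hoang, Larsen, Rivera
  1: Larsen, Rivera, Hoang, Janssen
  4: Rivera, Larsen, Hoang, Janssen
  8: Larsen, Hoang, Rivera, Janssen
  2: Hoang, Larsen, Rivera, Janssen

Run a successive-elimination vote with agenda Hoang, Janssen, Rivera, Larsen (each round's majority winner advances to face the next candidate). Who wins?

Round 1: Hoang vs Janssen — 15–4, Hoang advances.
Round 2: Hoang vs Rivera — 14–5, Hoang advances.
Round 3: Hoang vs Larsen — 6–13, Larsen advances.
Larsen survives the agenda.

Larsen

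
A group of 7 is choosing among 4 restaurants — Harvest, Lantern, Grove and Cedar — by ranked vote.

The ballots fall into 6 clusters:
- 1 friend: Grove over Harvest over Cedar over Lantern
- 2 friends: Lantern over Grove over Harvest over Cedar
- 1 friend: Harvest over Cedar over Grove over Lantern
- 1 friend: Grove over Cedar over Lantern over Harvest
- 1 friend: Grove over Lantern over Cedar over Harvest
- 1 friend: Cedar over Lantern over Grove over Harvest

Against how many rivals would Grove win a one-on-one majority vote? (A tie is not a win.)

3

Grove against each rival (7 friends):
Grove vs Harvest: Grove wins 6–1.
Grove vs Lantern: Grove wins 4–3.
Grove–Cedar: Grove 5–2.
Grove beats Harvest, Lantern, Cedar — 3 pairwise wins.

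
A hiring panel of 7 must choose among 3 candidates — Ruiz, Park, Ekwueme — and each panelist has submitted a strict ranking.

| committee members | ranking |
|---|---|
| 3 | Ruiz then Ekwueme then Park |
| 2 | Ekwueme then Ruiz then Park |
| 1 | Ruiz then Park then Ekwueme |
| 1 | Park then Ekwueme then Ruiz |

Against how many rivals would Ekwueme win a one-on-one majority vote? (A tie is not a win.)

Ekwueme against each rival (7 committee members):
Ekwueme vs Ruiz: Ruiz wins 4–3.
Ekwueme vs Park: Ekwueme is ranked higher on 3+2 = 5 ballots, Park on 2. Ekwueme wins 5–2.
Ekwueme beats Park; loses to Ruiz — 1 pairwise win.

1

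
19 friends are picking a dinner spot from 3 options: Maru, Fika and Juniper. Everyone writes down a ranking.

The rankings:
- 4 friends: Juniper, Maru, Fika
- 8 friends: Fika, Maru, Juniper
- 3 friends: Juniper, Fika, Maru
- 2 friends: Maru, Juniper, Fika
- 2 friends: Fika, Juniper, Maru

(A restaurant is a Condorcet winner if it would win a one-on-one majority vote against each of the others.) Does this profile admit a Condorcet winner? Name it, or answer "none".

Check each pair by majority over 19 ballots:
Maru vs Fika: Fika wins 13–6.
Maru vs Juniper: Maru preferred on 8+2 = 10 ballots; Maru wins 10–9.
Fika vs Juniper: Fika preferred on 8+2 = 10 ballots; Fika wins 10–9.
Fika beats each of Maru, Juniper — Fika is the Condorcet winner.

Fika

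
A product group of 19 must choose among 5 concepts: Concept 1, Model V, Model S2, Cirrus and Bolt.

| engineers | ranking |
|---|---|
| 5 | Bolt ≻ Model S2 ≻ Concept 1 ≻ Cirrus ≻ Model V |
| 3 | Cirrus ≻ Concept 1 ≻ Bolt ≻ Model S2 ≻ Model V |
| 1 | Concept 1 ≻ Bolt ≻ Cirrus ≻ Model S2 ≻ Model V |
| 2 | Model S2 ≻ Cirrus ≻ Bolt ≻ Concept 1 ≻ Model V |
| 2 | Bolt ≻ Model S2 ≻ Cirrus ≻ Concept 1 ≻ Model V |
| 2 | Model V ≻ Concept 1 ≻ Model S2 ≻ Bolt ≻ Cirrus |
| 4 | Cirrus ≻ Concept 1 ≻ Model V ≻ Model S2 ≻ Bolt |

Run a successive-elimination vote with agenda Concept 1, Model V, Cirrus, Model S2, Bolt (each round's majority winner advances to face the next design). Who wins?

Round 1: Concept 1 vs Model V — 17–2, Concept 1 advances.
Round 2: Concept 1 vs Cirrus — 8–11, Cirrus advances.
Round 3: Cirrus vs Model S2 — 8–11, Model S2 advances.
Round 4: Model S2 vs Bolt — 8–11, Bolt advances.
The agenda winner is Bolt.

Bolt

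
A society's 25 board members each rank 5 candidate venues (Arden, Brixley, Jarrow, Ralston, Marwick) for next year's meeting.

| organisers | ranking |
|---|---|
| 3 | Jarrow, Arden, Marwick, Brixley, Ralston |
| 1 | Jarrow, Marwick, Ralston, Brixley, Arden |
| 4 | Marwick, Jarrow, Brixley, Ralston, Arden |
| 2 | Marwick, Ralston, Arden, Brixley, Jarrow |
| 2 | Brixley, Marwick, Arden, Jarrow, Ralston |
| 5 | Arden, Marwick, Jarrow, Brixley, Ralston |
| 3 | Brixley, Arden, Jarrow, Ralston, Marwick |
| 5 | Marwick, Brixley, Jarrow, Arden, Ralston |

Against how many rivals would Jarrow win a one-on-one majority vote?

Jarrow against each rival (25 organisers):
Jarrow vs Arden: Jarrow is ranked higher on 3+1+4+5 = 13 ballots, Arden on 12. Jarrow wins 13–12.
Jarrow vs Brixley: Jarrow is ranked higher on 3+1+4+5 = 13 ballots, Brixley on 12. Jarrow wins 13–12.
Jarrow vs Ralston: Jarrow, 23–2.
Jarrow vs Marwick: 7 to 18, Marwick.
Jarrow beats Arden, Brixley, Ralston; loses to Marwick — 3 pairwise wins.

3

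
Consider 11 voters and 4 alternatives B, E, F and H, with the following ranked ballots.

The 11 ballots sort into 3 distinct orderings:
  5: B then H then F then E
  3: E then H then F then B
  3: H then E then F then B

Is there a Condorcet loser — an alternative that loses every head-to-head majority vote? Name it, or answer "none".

Head-to-head results (11 voters):
B vs E: 5 to 6, E.
B vs F: F, 6–5.
B vs H: H, 6–5.
E vs F: E wins 6–5.
E vs H: 3 to 8, H.
F–H: H 11–0.
B is beaten in every head-to-head and is the Condorcet loser.

B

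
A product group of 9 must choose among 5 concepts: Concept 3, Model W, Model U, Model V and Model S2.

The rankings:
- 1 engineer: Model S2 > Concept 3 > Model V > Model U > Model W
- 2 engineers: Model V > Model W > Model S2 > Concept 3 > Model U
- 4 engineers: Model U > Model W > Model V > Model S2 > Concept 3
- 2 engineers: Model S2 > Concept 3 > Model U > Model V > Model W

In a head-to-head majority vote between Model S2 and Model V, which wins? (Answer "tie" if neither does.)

Ballots ranking Model S2 above Model V: 1 + 2 = 3.
Ballots ranking Model V above Model S2: 9 − 3 = 6.
Model V wins the head-to-head 6–3.

Model V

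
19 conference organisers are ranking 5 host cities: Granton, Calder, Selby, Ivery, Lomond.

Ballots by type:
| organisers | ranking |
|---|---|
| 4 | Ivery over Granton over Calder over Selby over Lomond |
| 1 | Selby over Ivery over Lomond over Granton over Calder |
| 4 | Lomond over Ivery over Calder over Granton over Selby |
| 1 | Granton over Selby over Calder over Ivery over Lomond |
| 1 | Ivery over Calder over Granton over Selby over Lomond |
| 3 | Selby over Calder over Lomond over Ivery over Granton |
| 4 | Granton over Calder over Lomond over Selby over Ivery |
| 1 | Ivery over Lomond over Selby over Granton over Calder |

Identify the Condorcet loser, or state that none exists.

Head-to-head results (19 organisers):
Granton vs Calder: 4+1+1+4+1 = 11 for Granton, 8 for Calder — Granton by 11–8.
Granton–Selby: Granton 14–5.
Granton vs Ivery: Granton is ranked higher on 1+4 = 5 ballots, Ivery on 14. Ivery wins 14–5.
Granton vs Lomond: Granton preferred on 4+1+1+4 = 10 ballots; Granton wins 10–9.
Calder vs Selby: 13 to 6, Calder.
Calder vs Ivery: 8 to 11, Ivery.
Calder vs Lomond: Calder, 13–6.
Selby vs Ivery: Selby is ranked higher on 1+1+3+4 = 9 ballots, Ivery on 10. Ivery wins 10–9.
Selby vs Lomond: 4+1+1+1+3 = 10 for Selby, 9 for Lomond — Selby by 10–9.
Ivery vs Lomond: 8 to 11, Lomond.
No city is winless: Granton beats Calder; Calder beats Selby; Selby beats Lomond; Ivery beats Granton; Lomond beats Ivery. There is no Condorcet loser.

none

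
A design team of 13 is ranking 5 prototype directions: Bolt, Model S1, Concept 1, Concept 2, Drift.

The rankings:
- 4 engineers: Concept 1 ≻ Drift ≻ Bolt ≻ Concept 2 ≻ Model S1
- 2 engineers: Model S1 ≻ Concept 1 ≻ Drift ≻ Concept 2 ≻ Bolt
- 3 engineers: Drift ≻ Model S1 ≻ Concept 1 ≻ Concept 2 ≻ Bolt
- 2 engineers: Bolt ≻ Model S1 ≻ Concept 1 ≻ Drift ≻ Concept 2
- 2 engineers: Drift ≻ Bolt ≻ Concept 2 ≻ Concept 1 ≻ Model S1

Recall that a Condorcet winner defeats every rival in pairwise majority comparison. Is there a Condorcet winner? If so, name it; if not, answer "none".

none

Pairwise majorities:
Bolt–Model S1: Bolt 8–5.
Bolt vs Concept 1: 2+2 = 4 for Bolt, 9 for Concept 1 — Concept 1 by 9–4.
Bolt vs Concept 2: 8 to 5, Bolt.
Bolt vs Drift: Drift, 11–2.
Model S1–Concept 1: Model S1 7–6.
Model S1 vs Concept 2: Model S1 preferred on 2+3+2 = 7 ballots; Model S1 wins 7–6.
Model S1–Drift: Drift 9–4.
Concept 1 vs Concept 2: Concept 1 wins 11–2.
Concept 1 vs Drift: Concept 1 is ranked higher on 4+2+2 = 8 ballots, Drift on 5. Concept 1 wins 8–5.
Concept 2 vs Drift: Drift, 13–0.
No design is unbeaten: Bolt loses to Concept 1; Model S1 loses to Bolt; Concept 1 loses to Model S1; Concept 2 loses to Bolt; Drift loses to Concept 1. In particular Bolt beats Model S1 beats Concept 1 beats Bolt is a majority cycle — no Condorcet winner exists.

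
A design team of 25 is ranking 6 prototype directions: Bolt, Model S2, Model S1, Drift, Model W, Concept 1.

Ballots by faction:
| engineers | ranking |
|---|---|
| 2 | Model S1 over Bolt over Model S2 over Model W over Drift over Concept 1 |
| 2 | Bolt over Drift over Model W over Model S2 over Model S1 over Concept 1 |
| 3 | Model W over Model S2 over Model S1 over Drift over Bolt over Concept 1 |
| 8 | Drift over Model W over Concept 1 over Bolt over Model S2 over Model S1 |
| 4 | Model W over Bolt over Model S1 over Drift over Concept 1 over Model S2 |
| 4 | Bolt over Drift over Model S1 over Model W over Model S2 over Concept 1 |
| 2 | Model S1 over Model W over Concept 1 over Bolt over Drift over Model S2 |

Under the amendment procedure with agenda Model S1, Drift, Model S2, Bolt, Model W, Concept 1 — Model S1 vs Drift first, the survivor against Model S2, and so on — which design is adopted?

Round 1: Model S1 vs Drift — 11–14, Drift advances.
Round 2: Drift vs Model S2 — 20–5, Drift advances.
Round 3: Drift vs Bolt — 11–14, Bolt advances.
Round 4: Bolt vs Model W — 8–17, Model W advances.
Round 5: Model W vs Concept 1 — 25–0, Model W advances.
Model W survives the agenda.

Model W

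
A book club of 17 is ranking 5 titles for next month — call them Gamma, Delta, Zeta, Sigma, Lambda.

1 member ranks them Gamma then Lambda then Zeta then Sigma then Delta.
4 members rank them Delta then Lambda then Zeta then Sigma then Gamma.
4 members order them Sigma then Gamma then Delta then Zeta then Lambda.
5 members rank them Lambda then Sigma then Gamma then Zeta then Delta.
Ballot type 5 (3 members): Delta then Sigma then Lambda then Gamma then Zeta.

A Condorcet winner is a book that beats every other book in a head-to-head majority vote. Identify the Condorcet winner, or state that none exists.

Pairwise majorities:
Gamma vs Delta: 10 to 7, Gamma.
Gamma vs Zeta: 13 to 4, Gamma.
Gamma vs Sigma: 1 to 16, Sigma.
Gamma vs Lambda: 1+4 = 5 for Gamma, 12 for Lambda — Lambda by 12–5.
Delta vs Zeta: 11 to 6, Delta.
Delta vs Sigma: 4+3 = 7 for Delta, 10 for Sigma — Sigma by 10–7.
Delta vs Lambda: 4+4+3 = 11 for Delta, 6 for Lambda — Delta by 11–6.
Zeta vs Sigma: 5 to 12, Sigma.
Zeta vs Lambda: 4 to 13, Lambda.
Sigma vs Lambda: Sigma is ranked higher on 4+3 = 7 ballots, Lambda on 10. Lambda wins 10–7.
Every book loses at least once (Gamma loses to Sigma; Delta loses to Gamma; Zeta loses to Gamma; Sigma loses to Lambda; Lambda loses to Delta). The majority relation contains the cycle Gamma > Delta > Lambda > Gamma, so there is no Condorcet winner.

none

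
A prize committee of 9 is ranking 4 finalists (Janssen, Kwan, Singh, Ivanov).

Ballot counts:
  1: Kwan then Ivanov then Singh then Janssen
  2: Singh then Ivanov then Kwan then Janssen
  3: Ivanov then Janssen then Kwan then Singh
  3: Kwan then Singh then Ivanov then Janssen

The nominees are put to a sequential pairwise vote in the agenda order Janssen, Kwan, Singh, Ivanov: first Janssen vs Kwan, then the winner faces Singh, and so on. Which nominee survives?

Round 1: Janssen vs Kwan — 3–6, Kwan advances.
Round 2: Kwan vs Singh — 7–2, Kwan advances.
Round 3: Kwan vs Ivanov — 4–5, Ivanov advances.
Ivanov survives the agenda.

Ivanov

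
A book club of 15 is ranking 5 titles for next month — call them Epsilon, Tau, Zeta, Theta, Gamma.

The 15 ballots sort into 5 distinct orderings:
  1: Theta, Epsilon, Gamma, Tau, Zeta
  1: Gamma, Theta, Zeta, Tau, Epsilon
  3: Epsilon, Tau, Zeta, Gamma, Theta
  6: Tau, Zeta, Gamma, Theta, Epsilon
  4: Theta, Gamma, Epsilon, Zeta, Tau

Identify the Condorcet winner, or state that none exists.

Check each pair by majority over 15 ballots:
Epsilon vs Tau: 1+3+4 = 8 for Epsilon, 7 for Tau — Epsilon by 8–7.
Epsilon vs Zeta: Epsilon wins 8–7.
Epsilon vs Theta: Epsilon preferred on 3 ballots; Theta wins 12–3.
Epsilon vs Gamma: Gamma wins 11–4.
Tau vs Zeta: Tau preferred on 1+3+6 = 10 ballots; Tau wins 10–5.
Tau vs Theta: Tau is ranked higher on 3+6 = 9 ballots, Theta on 6. Tau wins 9–6.
Tau–Gamma: Tau 9–6.
Zeta vs Theta: Zeta preferred on 3+6 = 9 ballots; Zeta wins 9–6.
Zeta vs Gamma: Zeta preferred on 3+6 = 9 ballots; Zeta wins 9–6.
Theta vs Gamma: Theta preferred on 1+4 = 5 ballots; Gamma wins 10–5.
Every book loses at least once (Epsilon loses to Theta; Tau loses to Epsilon; Zeta loses to Epsilon; Theta loses to Tau; Gamma loses to Tau). The majority relation contains the cycle Epsilon → Tau → Theta → Epsilon, so there is no Condorcet winner.

none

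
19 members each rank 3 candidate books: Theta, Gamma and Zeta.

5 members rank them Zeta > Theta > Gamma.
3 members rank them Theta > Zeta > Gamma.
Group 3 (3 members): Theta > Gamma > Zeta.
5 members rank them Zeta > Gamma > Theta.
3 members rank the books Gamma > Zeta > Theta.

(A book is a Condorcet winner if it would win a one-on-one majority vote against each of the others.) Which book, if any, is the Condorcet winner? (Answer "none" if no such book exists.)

Head-to-head results (19 members):
Theta vs Gamma: Theta preferred on 5+3+3 = 11 ballots; Theta wins 11–8.
Theta vs Zeta: 3+3 = 6 for Theta, 13 for Zeta — Zeta by 13–6.
Gamma vs Zeta: 6 to 13, Zeta.
Only Zeta has no losses; Zeta is the Condorcet winner.

Zeta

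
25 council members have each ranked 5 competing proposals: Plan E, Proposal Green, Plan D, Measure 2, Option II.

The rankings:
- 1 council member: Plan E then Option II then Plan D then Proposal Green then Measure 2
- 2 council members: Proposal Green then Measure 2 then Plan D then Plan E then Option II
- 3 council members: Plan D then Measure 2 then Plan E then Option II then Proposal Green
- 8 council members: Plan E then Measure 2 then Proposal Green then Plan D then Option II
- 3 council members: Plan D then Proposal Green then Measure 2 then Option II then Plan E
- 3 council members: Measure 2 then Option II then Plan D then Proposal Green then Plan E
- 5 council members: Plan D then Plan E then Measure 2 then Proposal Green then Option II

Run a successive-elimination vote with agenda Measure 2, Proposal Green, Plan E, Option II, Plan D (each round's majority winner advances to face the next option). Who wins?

Round 1: Measure 2 vs Proposal Green — 19–6, Measure 2 advances.
Round 2: Measure 2 vs Plan E — 11–14, Plan E advances.
Round 3: Plan E vs Option II — 19–6, Plan E advances.
Round 4: Plan E vs Plan D — 9–16, Plan D advances.
Plan D survives the agenda.

Plan D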